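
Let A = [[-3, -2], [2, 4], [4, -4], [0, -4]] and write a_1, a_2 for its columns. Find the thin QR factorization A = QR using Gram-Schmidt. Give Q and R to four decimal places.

Q = [[-0.5571, -0.3064], [0.3714, 0.5746], [0.7428, -0.5171], [0.0000, -0.5554]], R = [[5.3852, -0.3714], [0.0000, 7.2015]]

q_1 = a_1/‖a_1‖ = (-3, 2, 4, 0)/5.3852 = (-0.5571, 0.3714, 0.7428, 0.0000).
r_{12} = q_1·a_2 = -0.3714.
u_2 = a_2 + 0.3714·q_1 = (-2.2069, 4.1379, -3.7241, -4.0000).
‖u_2‖ = 7.2015, so q_2 = (-0.3064, 0.5746, -0.5171, -0.5554).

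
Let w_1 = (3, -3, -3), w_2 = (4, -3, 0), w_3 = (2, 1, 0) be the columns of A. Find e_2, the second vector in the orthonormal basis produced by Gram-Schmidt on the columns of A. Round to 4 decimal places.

e_2 = (0.5661, -0.2265, 0.7926)

w_1 = (3, -3, -3); ‖w_1‖ = 5.1962, so e_1 = (0.5774, -0.5774, -0.5774).
e_1·w_2 = 0.5774·4 + (-0.5774)·(-3) + (-0.5774)·0 = 4.0415.
u_2 = w_2 − 4.0415·e_1 = (1.6667, -0.6667, 2.3333).
‖u_2‖ = 2.9439, so e_2 = (0.5661, -0.2265, 0.7926).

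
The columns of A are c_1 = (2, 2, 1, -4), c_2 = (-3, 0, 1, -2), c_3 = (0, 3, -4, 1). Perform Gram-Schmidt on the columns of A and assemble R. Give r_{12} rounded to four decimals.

r_{12} = 0.6000

c_1 = (2, 2, 1, -4); ‖c_1‖ = 5.0000, so e_1 = (0.4000, 0.4000, 0.2000, -0.8000).
r_{12} = e_1·c_2 = 0.6000.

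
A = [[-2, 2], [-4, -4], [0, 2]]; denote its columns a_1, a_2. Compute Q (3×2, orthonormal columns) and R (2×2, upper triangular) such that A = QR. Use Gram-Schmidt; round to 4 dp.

Q = [[-0.4472, 0.7807], [-0.8944, -0.3904], [0.0000, 0.4880]], R = [[4.4721, 2.6833], [0.0000, 4.0988]]

a_1 = (-2, -4, 0); ‖a_1‖ = 4.4721, so e_1 = (-0.4472, -0.8944, 0.0000).
e_1·a_2 = (-0.4472)·2 + (-0.8944)·(-4) + 0.0000·2 = 2.6833.
u_2 = a_2 − 2.6833·e_1 = (3.2000, -1.6000, 2.0000).
‖u_2‖ = 4.0988, so e_2 = (0.7807, -0.3904, 0.4880).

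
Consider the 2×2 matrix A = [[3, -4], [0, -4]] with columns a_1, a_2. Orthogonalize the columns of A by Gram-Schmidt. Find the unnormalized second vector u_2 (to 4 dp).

u_2 = (0.0000, -4.0000)

a_1 = (3, 0); ‖a_1‖ = 3.0000, so e_1 = (1.0000, 0.0000).
e_1·a_2 = 1.0000·(-4) + 0.0000·(-4) = -4.0000.
u_2 = a_2 + 4.0000·e_1 = (0.0000, -4.0000).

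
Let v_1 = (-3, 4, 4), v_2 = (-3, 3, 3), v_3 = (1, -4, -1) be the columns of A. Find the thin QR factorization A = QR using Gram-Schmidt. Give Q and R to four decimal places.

q_1 = v_1/‖v_1‖ = (-3, 4, 4)/6.4031 = (-0.4685, 0.6247, 0.6247).
r_{12} = q_1·v_2 = 5.1537.
u_2 = v_2 − 5.1537·q_1 = (-0.5854, -0.2195, -0.2195).
‖u_2‖ = 0.6626, so q_2 = (-0.8835, -0.3313, -0.3313).
r_{13} = q_1·v_3 = -3.5920; r_{23} = q_2·v_3 = 0.7730.
u_3 = v_3 + 3.5920·q_1 − 0.7730·q_2 = (0.0000, -1.5000, 1.5000).
‖u_3‖ = 2.1213, so q_3 = (0.0000, -0.7071, 0.7071).

Q = [[-0.4685, -0.8835, 0.0000], [0.6247, -0.3313, -0.7071], [0.6247, -0.3313, 0.7071]], R = [[6.4031, 5.1537, -3.5920], [0.0000, 0.6626, 0.7730], [0.0000, 0.0000, 2.1213]]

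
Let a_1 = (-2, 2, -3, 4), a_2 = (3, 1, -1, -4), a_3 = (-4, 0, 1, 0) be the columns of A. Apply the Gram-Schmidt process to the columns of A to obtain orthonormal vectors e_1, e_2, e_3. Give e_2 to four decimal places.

e_2 = (0.4612, 0.4754, -0.5960, -0.4541)

e_1 = a_1/‖a_1‖ = (-2, 2, -3, 4)/5.7446 = (-0.3482, 0.3482, -0.5222, 0.6963).
r_{12} = e_1·a_2 = -2.9593.
u_2 = a_2 + 2.9593·e_1 = (1.9697, 2.0303, -2.5455, -1.9394).
‖u_2‖ = 4.2711, so e_2 = (0.4612, 0.4754, -0.5960, -0.4541).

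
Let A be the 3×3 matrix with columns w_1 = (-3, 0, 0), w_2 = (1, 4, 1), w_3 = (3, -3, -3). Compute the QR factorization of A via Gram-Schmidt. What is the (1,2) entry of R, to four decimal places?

r_{12} = -1.0000

q_1 = w_1/‖w_1‖ = (-3, 0, 0)/3.0000 = (-1.0000, 0.0000, 0.0000).
r_{12} = q_1·w_2 = -1.0000.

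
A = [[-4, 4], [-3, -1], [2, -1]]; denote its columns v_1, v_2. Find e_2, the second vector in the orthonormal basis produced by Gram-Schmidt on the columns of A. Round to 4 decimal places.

e_2 = (0.6034, -0.7974, 0.0108)

e_1 = v_1/‖v_1‖ = (-4, -3, 2)/5.3852 = (-0.7428, -0.5571, 0.3714).
r_{12} = e_1·v_2 = -2.7854.
u_2 = v_2 + 2.7854·e_1 = (1.9310, -2.5517, 0.0345).
‖u_2‖ = 3.2002, so e_2 = (0.6034, -0.7974, 0.0108).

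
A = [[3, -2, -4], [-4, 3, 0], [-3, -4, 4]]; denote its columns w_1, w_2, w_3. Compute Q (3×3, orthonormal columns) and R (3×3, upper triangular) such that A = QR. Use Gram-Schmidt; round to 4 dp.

w_1 = (3, -4, -3); ‖w_1‖ = 5.8310, so q_1 = (0.5145, -0.6860, -0.5145).
q_1·w_2 = 0.5145·(-2) + (-0.6860)·3 + (-0.5145)·(-4) = -1.0290.
u_2 = w_2 + 1.0290·q_1 = (-1.4706, 2.2941, -4.5294).
‖u_2‖ = 5.2859, so q_2 = (-0.2782, 0.4340, -0.8569).
q_1·w_3 = 0.5145·(-4) + (-0.6860)·0 + (-0.5145)·4 = -4.1160; q_2·w_3 = (-0.2782)·(-4) + 0.4340·0 + (-0.8569)·4 = -2.3147.
u_3 = w_3 + 4.1160·q_1 + 2.3147·q_2 = (-2.5263, -1.8189, -0.1011).
‖u_3‖ = 3.1147, so q_3 = (-0.8111, -0.5840, -0.0324).

Q = [[0.5145, -0.2782, -0.8111], [-0.6860, 0.4340, -0.5840], [-0.5145, -0.8569, -0.0324]], R = [[5.8310, -1.0290, -4.1160], [0.0000, 5.2859, -2.3147], [0.0000, 0.0000, 3.1147]]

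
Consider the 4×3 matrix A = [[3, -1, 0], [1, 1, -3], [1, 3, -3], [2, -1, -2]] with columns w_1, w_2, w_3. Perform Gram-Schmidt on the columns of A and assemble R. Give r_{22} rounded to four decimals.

q_1 = w_1/‖w_1‖ = (3, 1, 1, 2)/3.8730 = (0.7746, 0.2582, 0.2582, 0.5164).
r_{12} = q_1·w_2 = -0.2582.
u_2 = w_2 + 0.2582·q_1 = (-0.8000, 1.0667, 3.0667, -0.8667).
r_{22} = ‖u_2‖ = 3.4545.

r_{22} = 3.4545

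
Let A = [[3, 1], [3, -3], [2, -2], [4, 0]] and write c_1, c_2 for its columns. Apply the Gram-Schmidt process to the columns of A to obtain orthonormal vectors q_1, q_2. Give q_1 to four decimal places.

q_1 = (0.4867, 0.4867, 0.3244, 0.6489)

c_1 = (3, 3, 2, 4); ‖c_1‖ = 6.1644, so q_1 = (0.4867, 0.4867, 0.3244, 0.6489).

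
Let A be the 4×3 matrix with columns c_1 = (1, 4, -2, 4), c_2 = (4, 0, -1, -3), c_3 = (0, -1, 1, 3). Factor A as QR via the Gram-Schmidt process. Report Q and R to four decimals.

e_1 = c_1/‖c_1‖ = (1, 4, -2, 4)/6.0828 = (0.1644, 0.6576, -0.3288, 0.6576).
r_{12} = e_1·c_2 = -0.9864.
u_2 = c_2 + 0.9864·e_1 = (4.1622, 0.6486, -1.3243, -2.3514).
‖u_2‖ = 5.0027, so e_2 = (0.8320, 0.1297, -0.2647, -0.4700).
r_{13} = e_1·c_3 = 0.9864; r_{23} = e_2·c_3 = -1.8044.
u_3 = c_3 − 0.9864·e_1 + 1.8044·e_2 = (1.3391, -1.4147, 0.8467, 1.5032).
‖u_3‖ = 2.6021, so e_3 = (0.5146, -0.5437, 0.3254, 0.5777).

Q = [[0.1644, 0.8320, 0.5146], [0.6576, 0.1297, -0.5437], [-0.3288, -0.2647, 0.3254], [0.6576, -0.4700, 0.5777]], R = [[6.0828, -0.9864, 0.9864], [0.0000, 5.0027, -1.8044], [0.0000, 0.0000, 2.6021]]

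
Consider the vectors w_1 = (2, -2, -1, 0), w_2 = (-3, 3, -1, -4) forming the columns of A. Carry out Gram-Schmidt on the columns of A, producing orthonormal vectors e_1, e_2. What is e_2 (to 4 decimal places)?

w_1 = (2, -2, -1, 0); ‖w_1‖ = 3.0000, so e_1 = (0.6667, -0.6667, -0.3333, 0.0000).
e_1·w_2 = 0.6667·(-3) + (-0.6667)·3 + (-0.3333)·(-1) + 0.0000·(-4) = -3.6667.
u_2 = w_2 + 3.6667·e_1 = (-0.5556, 0.5556, -2.2222, -4.0000).
‖u_2‖ = 4.6428, so e_2 = (-0.1197, 0.1197, -0.4786, -0.8615).

e_2 = (-0.1197, 0.1197, -0.4786, -0.8615)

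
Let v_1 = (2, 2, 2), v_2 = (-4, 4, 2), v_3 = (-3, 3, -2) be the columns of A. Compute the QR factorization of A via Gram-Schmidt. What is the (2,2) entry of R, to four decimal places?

v_1 = (2, 2, 2); ‖v_1‖ = 3.4641, so q_1 = (0.5774, 0.5774, 0.5774).
q_1·v_2 = 0.5774·(-4) + 0.5774·4 + 0.5774·2 = 1.1547.
u_2 = v_2 − 1.1547·q_1 = (-4.6667, 3.3333, 1.3333).
r_{22} = ‖u_2‖ = 5.8878.

r_{22} = 5.8878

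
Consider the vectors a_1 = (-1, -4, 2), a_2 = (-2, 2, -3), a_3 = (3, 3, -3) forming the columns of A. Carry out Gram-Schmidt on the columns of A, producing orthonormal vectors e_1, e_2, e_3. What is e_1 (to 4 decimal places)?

e_1 = a_1/‖a_1‖ = (-1, -4, 2)/4.5826 = (-0.2182, -0.8729, 0.4364).

e_1 = (-0.2182, -0.8729, 0.4364)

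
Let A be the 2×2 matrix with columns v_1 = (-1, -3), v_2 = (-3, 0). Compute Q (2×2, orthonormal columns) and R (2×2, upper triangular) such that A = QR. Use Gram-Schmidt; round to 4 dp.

q_1 = v_1/‖v_1‖ = (-1, -3)/3.1623 = (-0.3162, -0.9487).
r_{12} = q_1·v_2 = 0.9487.
u_2 = v_2 − 0.9487·q_1 = (-2.7000, 0.9000).
‖u_2‖ = 2.8460, so q_2 = (-0.9487, 0.3162).

Q = [[-0.3162, -0.9487], [-0.9487, 0.3162]], R = [[3.1623, 0.9487], [0.0000, 2.8460]]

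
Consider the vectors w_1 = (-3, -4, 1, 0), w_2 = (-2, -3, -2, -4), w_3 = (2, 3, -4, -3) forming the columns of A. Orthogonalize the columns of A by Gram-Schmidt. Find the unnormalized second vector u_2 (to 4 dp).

w_1 = (-3, -4, 1, 0); ‖w_1‖ = 5.0990, so e_1 = (-0.5883, -0.7845, 0.1961, 0.0000).
e_1·w_2 = (-0.5883)·(-2) + (-0.7845)·(-3) + 0.1961·(-2) + 0.0000·(-4) = 3.1379.
u_2 = w_2 − 3.1379·e_1 = (-0.1538, -0.5385, -2.6154, -4.0000).

u_2 = (-0.1538, -0.5385, -2.6154, -4.0000)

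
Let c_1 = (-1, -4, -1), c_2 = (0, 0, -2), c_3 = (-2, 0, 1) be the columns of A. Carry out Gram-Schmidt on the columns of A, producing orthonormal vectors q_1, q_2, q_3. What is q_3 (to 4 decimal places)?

q_3 = (-0.9701, 0.2425, 0.0000)

q_1 = c_1/‖c_1‖ = (-1, -4, -1)/4.2426 = (-0.2357, -0.9428, -0.2357).
r_{12} = q_1·c_2 = 0.4714.
u_2 = c_2 − 0.4714·q_1 = (0.1111, 0.4444, -1.8889).
‖u_2‖ = 1.9437, so q_2 = (0.0572, 0.2287, -0.9718).
r_{13} = q_1·c_3 = 0.2357; r_{23} = q_2·c_3 = -1.0862.
u_3 = c_3 − 0.2357·q_1 + 1.0862·q_2 = (-1.8824, 0.4706, 0.0000).
‖u_3‖ = 1.9403, so q_3 = (-0.9701, 0.2425, 0.0000).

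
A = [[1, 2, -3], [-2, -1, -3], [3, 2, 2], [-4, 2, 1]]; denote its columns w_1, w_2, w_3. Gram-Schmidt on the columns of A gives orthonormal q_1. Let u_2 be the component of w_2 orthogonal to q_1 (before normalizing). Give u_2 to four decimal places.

w_1 = (1, -2, 3, -4); ‖w_1‖ = 5.4772, so q_1 = (0.1826, -0.3651, 0.5477, -0.7303).
q_1·w_2 = 0.1826·2 + (-0.3651)·(-1) + 0.5477·2 + (-0.7303)·2 = 0.3651.
u_2 = w_2 − 0.3651·q_1 = (1.9333, -0.8667, 1.8000, 2.2667).

u_2 = (1.9333, -0.8667, 1.8000, 2.2667)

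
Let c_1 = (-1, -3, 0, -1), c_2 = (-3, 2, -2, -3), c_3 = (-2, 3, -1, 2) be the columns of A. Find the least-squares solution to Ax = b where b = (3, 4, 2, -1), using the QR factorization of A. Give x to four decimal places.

q_1 = c_1/‖c_1‖ = (-1, -3, 0, -1)/3.3166 = (-0.3015, -0.9045, 0.0000, -0.3015).
r_{12} = q_1·c_2 = 0.0000.
u_2 = c_2 + 0.0000·q_1 = (-3.0000, 2.0000, -2.0000, -3.0000).
‖u_2‖ = 5.0990, so q_2 = (-0.5883, 0.3922, -0.3922, -0.5883).
r_{13} = q_1·c_3 = -2.7136; r_{23} = q_2·c_3 = 1.5689.
u_3 = c_3 + 2.7136·q_1 − 1.5689·q_2 = (-1.8951, -0.0699, -0.3846, 2.1049).
‖u_3‖ = 2.8592, so q_3 = (-0.6628, -0.0245, -0.1345, 0.7362).
Qᵀb = (-4.2212, -0.3922, -3.0915).
Back-substitute: x_3 = -3.0915/2.8592 = -1.0813.
x_2 = (-0.3922 − 1.5689·(-1.0813))/5.0990 = 0.2558.
x_1 = (-4.2212 + 0.0000·0.2558 + 2.7136·(-1.0813))/3.3166 = -2.1574.

x = (-2.1574, 0.2558, -1.0813)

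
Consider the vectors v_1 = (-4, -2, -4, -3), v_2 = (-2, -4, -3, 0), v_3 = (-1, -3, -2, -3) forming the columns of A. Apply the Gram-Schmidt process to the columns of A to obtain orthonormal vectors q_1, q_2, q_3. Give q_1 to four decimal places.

q_1 = (-0.5963, -0.2981, -0.5963, -0.4472)

v_1 = (-4, -2, -4, -3); ‖v_1‖ = 6.7082, so q_1 = (-0.5963, -0.2981, -0.5963, -0.4472).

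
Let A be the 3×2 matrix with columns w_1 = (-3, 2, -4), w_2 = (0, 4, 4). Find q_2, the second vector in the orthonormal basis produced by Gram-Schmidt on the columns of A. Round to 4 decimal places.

w_1 = (-3, 2, -4); ‖w_1‖ = 5.3852, so q_1 = (-0.5571, 0.3714, -0.7428).
q_1·w_2 = (-0.5571)·0 + 0.3714·4 + (-0.7428)·4 = -1.4856.
u_2 = w_2 + 1.4856·q_1 = (-0.8276, 4.5517, 2.8966).
‖u_2‖ = 5.4583, so q_2 = (-0.1516, 0.8339, 0.5307).

q_2 = (-0.1516, 0.8339, 0.5307)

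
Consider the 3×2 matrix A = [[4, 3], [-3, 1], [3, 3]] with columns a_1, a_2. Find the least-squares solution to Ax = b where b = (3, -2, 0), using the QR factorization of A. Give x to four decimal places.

x = (0.6708, -0.2671)

e_1 = a_1/‖a_1‖ = (4, -3, 3)/5.8310 = (0.6860, -0.5145, 0.5145).
r_{12} = e_1·a_2 = 3.0870.
u_2 = a_2 − 3.0870·e_1 = (0.8824, 2.5882, 1.4118).
‖u_2‖ = 3.0774, so e_2 = (0.2867, 0.8410, 0.4587).
Qᵀb = (3.0870, -0.8219).
Back-substitute: x_2 = -0.8219/3.0774 = -0.2671.
x_1 = (3.0870 − 3.0870·(-0.2671))/5.8310 = 0.6708.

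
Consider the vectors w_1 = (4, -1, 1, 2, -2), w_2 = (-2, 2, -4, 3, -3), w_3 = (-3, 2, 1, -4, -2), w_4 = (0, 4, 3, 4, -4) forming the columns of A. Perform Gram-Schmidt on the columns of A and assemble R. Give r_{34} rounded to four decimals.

w_1 = (4, -1, 1, 2, -2); ‖w_1‖ = 5.0990, so q_1 = (0.7845, -0.1961, 0.1961, 0.3922, -0.3922).
q_1·w_2 = 0.7845·(-2) + (-0.1961)·2 + 0.1961·(-4) + 0.3922·3 + (-0.3922)·(-3) = -0.3922.
u_2 = w_2 + 0.3922·q_1 = (-1.6923, 1.9231, -3.9231, 3.1538, -3.1538).
‖u_2‖ = 6.4689, so q_2 = (-0.2616, 0.2973, -0.6065, 0.4875, -0.4875).
q_1·w_3 = 0.7845·(-3) + (-0.1961)·2 + 0.1961·1 + 0.3922·(-4) + (-0.3922)·(-2) = -3.3340; q_2·w_3 = (-0.2616)·(-3) + 0.2973·2 + (-0.6065)·1 + 0.4875·(-4) + (-0.4875)·(-2) = -0.2022.
u_3 = w_3 + 3.3340·q_1 + 0.2022·q_2 = (-0.4375, 1.4062, 1.5312, -2.5938, -3.4062).
‖u_3‖ = 4.7795, so q_3 = (-0.0915, 0.2942, 0.3204, -0.5427, -0.7127).
r_{34} = q_3·w_4 = 2.8180.

r_{34} = 2.8180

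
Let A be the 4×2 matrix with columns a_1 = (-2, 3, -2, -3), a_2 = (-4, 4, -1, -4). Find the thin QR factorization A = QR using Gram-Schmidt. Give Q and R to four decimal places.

a_1 = (-2, 3, -2, -3); ‖a_1‖ = 5.0990, so q_1 = (-0.3922, 0.5883, -0.3922, -0.5883).
q_1·a_2 = (-0.3922)·(-4) + 0.5883·4 + (-0.3922)·(-1) + (-0.5883)·(-4) = 6.6679.
u_2 = a_2 − 6.6679·q_1 = (-1.3846, 0.0769, 1.6154, -0.0769).
‖u_2‖ = 2.1304, so q_2 = (-0.6499, 0.0361, 0.7583, -0.0361).

Q = [[-0.3922, -0.6499], [0.5883, 0.0361], [-0.3922, 0.7583], [-0.5883, -0.0361]], R = [[5.0990, 6.6679], [0.0000, 2.1304]]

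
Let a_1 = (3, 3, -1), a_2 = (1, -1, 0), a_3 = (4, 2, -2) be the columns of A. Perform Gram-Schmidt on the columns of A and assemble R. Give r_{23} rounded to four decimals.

e_1 = a_1/‖a_1‖ = (3, 3, -1)/4.3589 = (0.6882, 0.6882, -0.2294).
r_{12} = e_1·a_2 = 0.0000.
u_2 = a_2 + 0.0000·e_1 = (1.0000, -1.0000, 0.0000).
‖u_2‖ = 1.4142, so e_2 = (0.7071, -0.7071, 0.0000).
r_{23} = e_2·a_3 = 1.4142.

r_{23} = 1.4142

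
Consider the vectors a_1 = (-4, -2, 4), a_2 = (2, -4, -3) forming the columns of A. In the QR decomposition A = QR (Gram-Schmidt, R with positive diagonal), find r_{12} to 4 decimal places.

r_{12} = -2.0000

a_1 = (-4, -2, 4); ‖a_1‖ = 6.0000, so q_1 = (-0.6667, -0.3333, 0.6667).
r_{12} = q_1·a_2 = -2.0000.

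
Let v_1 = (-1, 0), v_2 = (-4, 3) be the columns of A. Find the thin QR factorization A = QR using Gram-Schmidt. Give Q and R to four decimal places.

Q = [[-1.0000, 0.0000], [0.0000, 1.0000]], R = [[1.0000, 4.0000], [0.0000, 3.0000]]

v_1 = (-1, 0); ‖v_1‖ = 1.0000, so e_1 = (-1.0000, 0.0000).
e_1·v_2 = (-1.0000)·(-4) + 0.0000·3 = 4.0000.
u_2 = v_2 − 4.0000·e_1 = (0.0000, 3.0000).
‖u_2‖ = 3.0000, so e_2 = (0.0000, 1.0000).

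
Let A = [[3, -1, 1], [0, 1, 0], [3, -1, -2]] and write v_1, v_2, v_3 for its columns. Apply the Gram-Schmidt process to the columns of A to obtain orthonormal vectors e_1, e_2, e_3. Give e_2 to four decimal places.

e_2 = (0.0000, 1.0000, 0.0000)

e_1 = v_1/‖v_1‖ = (3, 0, 3)/4.2426 = (0.7071, 0.0000, 0.7071).
r_{12} = e_1·v_2 = -1.4142.
u_2 = v_2 + 1.4142·e_1 = (0.0000, 1.0000, 0.0000).
‖u_2‖ = 1.0000, so e_2 = (0.0000, 1.0000, 0.0000).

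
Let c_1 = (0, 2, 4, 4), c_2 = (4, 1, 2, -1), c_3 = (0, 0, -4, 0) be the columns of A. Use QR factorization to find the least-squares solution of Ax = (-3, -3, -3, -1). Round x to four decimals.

c_1 = (0, 2, 4, 4); ‖c_1‖ = 6.0000, so e_1 = (0.0000, 0.3333, 0.6667, 0.6667).
e_1·c_2 = 0.0000·4 + 0.3333·1 + 0.6667·2 + 0.6667·(-1) = 1.0000.
u_2 = c_2 − 1.0000·e_1 = (4.0000, 0.6667, 1.3333, -1.6667).
‖u_2‖ = 4.5826, so e_2 = (0.8729, 0.1455, 0.2910, -0.3637).
e_1·c_3 = 0.0000·0 + 0.3333·0 + 0.6667·(-4) + 0.6667·0 = -2.6667; e_2·c_3 = 0.8729·0 + 0.1455·0 + 0.2910·(-4) + (-0.3637)·0 = -1.1638.
u_3 = c_3 + 2.6667·e_1 + 1.1638·e_2 = (1.0159, 1.0582, -1.8836, 1.3545).
‖u_3‖ = 2.7449, so e_3 = (0.3701, 0.3855, -0.6862, 0.4935).
Qᵀb = (-3.6667, -3.5642, -0.7016).
Back-substitute: x_3 = -0.7016/2.7449 = -0.2556.
x_2 = (-3.5642 + 1.1638·(-0.2556))/4.5826 = -0.8427.
x_1 = (-3.6667 − 1.0000·(-0.8427) + 2.6667·(-0.2556))/6.0000 = -0.5843.

x = (-0.5843, -0.8427, -0.2556)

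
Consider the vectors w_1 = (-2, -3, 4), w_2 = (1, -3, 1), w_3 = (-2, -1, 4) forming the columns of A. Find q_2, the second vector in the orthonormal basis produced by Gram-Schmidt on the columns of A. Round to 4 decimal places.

q_2 = (0.6730, -0.7126, -0.1980)

w_1 = (-2, -3, 4); ‖w_1‖ = 5.3852, so q_1 = (-0.3714, -0.5571, 0.7428).
q_1·w_2 = (-0.3714)·1 + (-0.5571)·(-3) + 0.7428·1 = 2.0426.
u_2 = w_2 − 2.0426·q_1 = (1.7586, -1.8621, -0.5172).
‖u_2‖ = 2.6130, so q_2 = (0.6730, -0.7126, -0.1980).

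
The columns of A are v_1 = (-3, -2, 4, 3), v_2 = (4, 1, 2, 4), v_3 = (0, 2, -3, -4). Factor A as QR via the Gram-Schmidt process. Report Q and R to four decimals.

v_1 = (-3, -2, 4, 3); ‖v_1‖ = 6.1644, so q_1 = (-0.4867, -0.3244, 0.6489, 0.4867).
q_1·v_2 = (-0.4867)·4 + (-0.3244)·1 + 0.6489·2 + 0.4867·4 = 0.9733.
u_2 = v_2 − 0.9733·q_1 = (4.4737, 1.3158, 1.3684, 3.5263).
‖u_2‖ = 6.0044, so q_2 = (0.7451, 0.2191, 0.2279, 0.5873).
q_1·v_3 = (-0.4867)·0 + (-0.3244)·2 + 0.6489·(-3) + 0.4867·(-4) = -4.5422; q_2·v_3 = 0.7451·0 + 0.2191·2 + 0.2279·(-3) + 0.5873·(-4) = -2.5946.
u_3 = v_3 + 4.5422·q_1 + 2.5946·q_2 = (-0.2774, 1.0949, 0.5387, -0.2657).
‖u_3‖ = 1.2793, so q_3 = (-0.2168, 0.8559, 0.4211, -0.2077).

Q = [[-0.4867, 0.7451, -0.2168], [-0.3244, 0.2191, 0.8559], [0.6489, 0.2279, 0.4211], [0.4867, 0.5873, -0.2077]], R = [[6.1644, 0.9733, -4.5422], [0.0000, 6.0044, -2.5946], [0.0000, 0.0000, 1.2793]]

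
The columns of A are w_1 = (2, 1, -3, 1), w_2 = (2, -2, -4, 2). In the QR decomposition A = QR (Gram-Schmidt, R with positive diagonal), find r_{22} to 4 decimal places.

r_{22} = 3.3066

w_1 = (2, 1, -3, 1); ‖w_1‖ = 3.8730, so q_1 = (0.5164, 0.2582, -0.7746, 0.2582).
q_1·w_2 = 0.5164·2 + 0.2582·(-2) + (-0.7746)·(-4) + 0.2582·2 = 4.1312.
u_2 = w_2 − 4.1312·q_1 = (-0.1333, -3.0667, -0.8000, 0.9333).
r_{22} = ‖u_2‖ = 3.3066.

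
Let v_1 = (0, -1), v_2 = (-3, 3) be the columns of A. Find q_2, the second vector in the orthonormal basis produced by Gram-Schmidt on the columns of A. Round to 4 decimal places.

q_2 = (-1.0000, 0.0000)

v_1 = (0, -1); ‖v_1‖ = 1.0000, so q_1 = (0.0000, -1.0000).
q_1·v_2 = 0.0000·(-3) + (-1.0000)·3 = -3.0000.
u_2 = v_2 + 3.0000·q_1 = (-3.0000, 0.0000).
‖u_2‖ = 3.0000, so q_2 = (-1.0000, 0.0000).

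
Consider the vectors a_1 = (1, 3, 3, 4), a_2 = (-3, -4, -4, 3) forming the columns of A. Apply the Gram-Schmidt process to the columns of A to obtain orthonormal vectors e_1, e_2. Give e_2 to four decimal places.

e_2 = (-0.3896, -0.4112, -0.4112, 0.7142)

e_1 = a_1/‖a_1‖ = (1, 3, 3, 4)/5.9161 = (0.1690, 0.5071, 0.5071, 0.6761).
r_{12} = e_1·a_2 = -2.5355.
u_2 = a_2 + 2.5355·e_1 = (-2.5714, -2.7143, -2.7143, 4.7143).
‖u_2‖ = 6.6009, so e_2 = (-0.3896, -0.4112, -0.4112, 0.7142).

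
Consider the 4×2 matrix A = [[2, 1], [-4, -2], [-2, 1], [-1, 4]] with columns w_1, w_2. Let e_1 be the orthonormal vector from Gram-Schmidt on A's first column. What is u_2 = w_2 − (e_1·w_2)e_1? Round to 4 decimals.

u_2 = (0.6800, -1.3600, 1.3200, 4.1600)

w_1 = (2, -4, -2, -1); ‖w_1‖ = 5.0000, so e_1 = (0.4000, -0.8000, -0.4000, -0.2000).
e_1·w_2 = 0.4000·1 + (-0.8000)·(-2) + (-0.4000)·1 + (-0.2000)·4 = 0.8000.
u_2 = w_2 − 0.8000·e_1 = (0.6800, -1.3600, 1.3200, 4.1600).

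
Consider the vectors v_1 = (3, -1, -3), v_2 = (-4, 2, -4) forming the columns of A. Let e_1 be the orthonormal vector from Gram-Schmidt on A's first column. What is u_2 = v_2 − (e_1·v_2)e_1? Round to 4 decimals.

e_1 = v_1/‖v_1‖ = (3, -1, -3)/4.3589 = (0.6882, -0.2294, -0.6882).
r_{12} = e_1·v_2 = -0.4588.
u_2 = v_2 + 0.4588·e_1 = (-3.6842, 1.8947, -4.3158).

u_2 = (-3.6842, 1.8947, -4.3158)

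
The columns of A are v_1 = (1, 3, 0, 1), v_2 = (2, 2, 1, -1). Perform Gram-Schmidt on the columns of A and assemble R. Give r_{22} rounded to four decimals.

e_1 = v_1/‖v_1‖ = (1, 3, 0, 1)/3.3166 = (0.3015, 0.9045, 0.0000, 0.3015).
r_{12} = e_1·v_2 = 2.1106.
u_2 = v_2 − 2.1106·e_1 = (1.3636, 0.0909, 1.0000, -1.6364).
r_{22} = ‖u_2‖ = 2.3549.

r_{22} = 2.3549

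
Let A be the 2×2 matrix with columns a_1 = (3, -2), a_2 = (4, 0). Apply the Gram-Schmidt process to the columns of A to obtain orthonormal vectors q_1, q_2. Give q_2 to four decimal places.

a_1 = (3, -2); ‖a_1‖ = 3.6056, so q_1 = (0.8321, -0.5547).
q_1·a_2 = 0.8321·4 + (-0.5547)·0 = 3.3282.
u_2 = a_2 − 3.3282·q_1 = (1.2308, 1.8462).
‖u_2‖ = 2.2188, so q_2 = (0.5547, 0.8321).

q_2 = (0.5547, 0.8321)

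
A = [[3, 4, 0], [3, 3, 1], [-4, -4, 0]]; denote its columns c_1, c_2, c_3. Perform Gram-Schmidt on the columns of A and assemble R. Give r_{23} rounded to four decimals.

r_{23} = -0.3087

c_1 = (3, 3, -4); ‖c_1‖ = 5.8310, so q_1 = (0.5145, 0.5145, -0.6860).
q_1·c_2 = 0.5145·4 + 0.5145·3 + (-0.6860)·(-4) = 6.3454.
u_2 = c_2 − 6.3454·q_1 = (0.7353, -0.2647, 0.3529).
‖u_2‖ = 0.8575, so q_2 = (0.8575, -0.3087, 0.4116).
r_{23} = q_2·c_3 = -0.3087.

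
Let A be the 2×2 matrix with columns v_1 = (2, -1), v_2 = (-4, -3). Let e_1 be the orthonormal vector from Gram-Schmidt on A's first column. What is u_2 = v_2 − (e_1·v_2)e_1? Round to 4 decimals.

u_2 = (-2.0000, -4.0000)

v_1 = (2, -1); ‖v_1‖ = 2.2361, so e_1 = (0.8944, -0.4472).
e_1·v_2 = 0.8944·(-4) + (-0.4472)·(-3) = -2.2361.
u_2 = v_2 + 2.2361·e_1 = (-2.0000, -4.0000).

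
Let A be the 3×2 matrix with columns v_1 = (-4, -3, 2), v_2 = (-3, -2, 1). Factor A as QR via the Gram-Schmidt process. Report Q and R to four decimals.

Q = [[-0.7428, -0.5307], [-0.5571, 0.1516], [0.3714, -0.8339]], R = [[5.3852, 3.7139], [0.0000, 0.4549]]

e_1 = v_1/‖v_1‖ = (-4, -3, 2)/5.3852 = (-0.7428, -0.5571, 0.3714).
r_{12} = e_1·v_2 = 3.7139.
u_2 = v_2 − 3.7139·e_1 = (-0.2414, 0.0690, -0.3793).
‖u_2‖ = 0.4549, so e_2 = (-0.5307, 0.1516, -0.8339).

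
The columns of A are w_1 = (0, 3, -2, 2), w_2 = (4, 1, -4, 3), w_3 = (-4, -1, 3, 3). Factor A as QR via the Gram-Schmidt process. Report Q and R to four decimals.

Q = [[0.0000, 0.8000, -0.2674], [0.7276, -0.4000, -0.3824], [-0.4851, -0.4000, 0.2689], [0.4851, 0.2000, 0.8426]], R = [[4.1231, 4.1231, -0.7276], [0.0000, 5.0000, -3.4000], [0.0000, 0.0000, 4.7865]]

w_1 = (0, 3, -2, 2); ‖w_1‖ = 4.1231, so q_1 = (0.0000, 0.7276, -0.4851, 0.4851).
q_1·w_2 = 0.0000·4 + 0.7276·1 + (-0.4851)·(-4) + 0.4851·3 = 4.1231.
u_2 = w_2 − 4.1231·q_1 = (4.0000, -2.0000, -2.0000, 1.0000).
‖u_2‖ = 5.0000, so q_2 = (0.8000, -0.4000, -0.4000, 0.2000).
q_1·w_3 = 0.0000·(-4) + 0.7276·(-1) + (-0.4851)·3 + 0.4851·3 = -0.7276; q_2·w_3 = 0.8000·(-4) + (-0.4000)·(-1) + (-0.4000)·3 + 0.2000·3 = -3.4000.
u_3 = w_3 + 0.7276·q_1 + 3.4000·q_2 = (-1.2800, -1.8306, 1.2871, 4.0329).
‖u_3‖ = 4.7865, so q_3 = (-0.2674, -0.3824, 0.2689, 0.8426).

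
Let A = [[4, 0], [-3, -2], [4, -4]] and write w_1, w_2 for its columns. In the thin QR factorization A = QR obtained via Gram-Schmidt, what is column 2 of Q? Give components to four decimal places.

e_2 = (0.2328, -0.6519, -0.7217)

e_1 = w_1/‖w_1‖ = (4, -3, 4)/6.4031 = (0.6247, -0.4685, 0.6247).
r_{12} = e_1·w_2 = -1.5617.
u_2 = w_2 + 1.5617·e_1 = (0.9756, -2.7317, -3.0244).
‖u_2‖ = 4.1906, so e_2 = (0.2328, -0.6519, -0.7217).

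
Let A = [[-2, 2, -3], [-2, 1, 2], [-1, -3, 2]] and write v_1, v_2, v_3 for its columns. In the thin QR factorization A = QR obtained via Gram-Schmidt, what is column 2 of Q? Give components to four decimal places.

v_1 = (-2, -2, -1); ‖v_1‖ = 3.0000, so e_1 = (-0.6667, -0.6667, -0.3333).
e_1·v_2 = (-0.6667)·2 + (-0.6667)·1 + (-0.3333)·(-3) = -1.0000.
u_2 = v_2 + 1.0000·e_1 = (1.3333, 0.3333, -3.3333).
‖u_2‖ = 3.6056, so e_2 = (0.3698, 0.0925, -0.9245).

e_2 = (0.3698, 0.0925, -0.9245)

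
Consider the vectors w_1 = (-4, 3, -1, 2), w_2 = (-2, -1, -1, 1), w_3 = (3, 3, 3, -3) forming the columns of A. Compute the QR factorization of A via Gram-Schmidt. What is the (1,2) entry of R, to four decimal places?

w_1 = (-4, 3, -1, 2); ‖w_1‖ = 5.4772, so q_1 = (-0.7303, 0.5477, -0.1826, 0.3651).
r_{12} = q_1·w_2 = 1.4606.

r_{12} = 1.4606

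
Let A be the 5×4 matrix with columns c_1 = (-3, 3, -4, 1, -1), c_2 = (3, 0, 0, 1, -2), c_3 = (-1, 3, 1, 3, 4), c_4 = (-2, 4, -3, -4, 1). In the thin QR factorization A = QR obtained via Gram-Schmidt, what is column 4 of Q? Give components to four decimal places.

q_1 = c_1/‖c_1‖ = (-3, 3, -4, 1, -1)/6.0000 = (-0.5000, 0.5000, -0.6667, 0.1667, -0.1667).
r_{12} = q_1·c_2 = -1.0000.
u_2 = c_2 + 1.0000·q_1 = (2.5000, 0.5000, -0.6667, 1.1667, -2.1667).
‖u_2‖ = 3.6056, so q_2 = (0.6934, 0.1387, -0.1849, 0.3236, -0.6009).
r_{13} = q_1·c_3 = 1.1667; r_{23} = q_2·c_3 = -1.8952.
u_3 = c_3 − 1.1667·q_1 + 1.8952·q_2 = (0.8974, 2.6795, 1.4274, 3.4188, 3.0556).
‖u_3‖ = 5.5720, so q_3 = (0.1611, 0.4809, 0.2562, 0.6136, 0.5484).
r_{14} = q_1·c_4 = 4.1667; r_{24} = q_2·c_4 = -2.1726; r_{34} = q_3·c_4 = -1.0730.
u_4 = c_4 − 4.1667·q_1 + 2.1726·q_2 + 1.0730·q_3 = (1.7626, 2.7339, -0.3491, -3.3331, 0.9773).
‖u_4‖ = 4.7715, so q_4 = (0.3694, 0.5730, -0.0732, -0.6985, 0.2048).

q_4 = (0.3694, 0.5730, -0.0732, -0.6985, 0.2048)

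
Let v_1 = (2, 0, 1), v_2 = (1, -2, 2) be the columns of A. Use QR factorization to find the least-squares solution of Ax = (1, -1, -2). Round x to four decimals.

x = (0.1379, -0.1724)

q_1 = v_1/‖v_1‖ = (2, 0, 1)/2.2361 = (0.8944, 0.0000, 0.4472).
r_{12} = q_1·v_2 = 1.7889.
u_2 = v_2 − 1.7889·q_1 = (-0.6000, -2.0000, 1.2000).
‖u_2‖ = 2.4083, so q_2 = (-0.2491, -0.8305, 0.4983).
Qᵀb = (0.0000, -0.4152).
Back-substitute: x_2 = -0.4152/2.4083 = -0.1724.
x_1 = (0.0000 − 1.7889·(-0.1724))/2.2361 = 0.1379.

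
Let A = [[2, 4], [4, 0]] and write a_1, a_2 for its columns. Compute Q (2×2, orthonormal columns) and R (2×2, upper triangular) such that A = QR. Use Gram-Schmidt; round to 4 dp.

a_1 = (2, 4); ‖a_1‖ = 4.4721, so e_1 = (0.4472, 0.8944).
e_1·a_2 = 0.4472·4 + 0.8944·0 = 1.7889.
u_2 = a_2 − 1.7889·e_1 = (3.2000, -1.6000).
‖u_2‖ = 3.5777, so e_2 = (0.8944, -0.4472).

Q = [[0.4472, 0.8944], [0.8944, -0.4472]], R = [[4.4721, 1.7889], [0.0000, 3.5777]]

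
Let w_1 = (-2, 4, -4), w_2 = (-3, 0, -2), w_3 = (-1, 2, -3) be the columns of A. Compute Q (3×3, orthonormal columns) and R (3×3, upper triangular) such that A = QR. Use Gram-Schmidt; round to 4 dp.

w_1 = (-2, 4, -4); ‖w_1‖ = 6.0000, so q_1 = (-0.3333, 0.6667, -0.6667).
q_1·w_2 = (-0.3333)·(-3) + 0.6667·0 + (-0.6667)·(-2) = 2.3333.
u_2 = w_2 − 2.3333·q_1 = (-2.2222, -1.5556, -0.4444).
‖u_2‖ = 2.7487, so q_2 = (-0.8085, -0.5659, -0.1617).
q_1·w_3 = (-0.3333)·(-1) + 0.6667·2 + (-0.6667)·(-3) = 3.6667; q_2·w_3 = (-0.8085)·(-1) + (-0.5659)·2 + (-0.1617)·(-3) = 0.1617.
u_3 = w_3 − 3.6667·q_1 − 0.1617·q_2 = (0.3529, -0.3529, -0.5294).
‖u_3‖ = 0.7276, so q_3 = (0.4851, -0.4851, -0.7276).

Q = [[-0.3333, -0.8085, 0.4851], [0.6667, -0.5659, -0.4851], [-0.6667, -0.1617, -0.7276]], R = [[6.0000, 2.3333, 3.6667], [0.0000, 2.7487, 0.1617], [0.0000, 0.0000, 0.7276]]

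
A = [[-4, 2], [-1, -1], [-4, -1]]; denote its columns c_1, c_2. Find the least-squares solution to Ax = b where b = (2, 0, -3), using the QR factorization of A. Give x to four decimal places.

c_1 = (-4, -1, -4); ‖c_1‖ = 5.7446, so e_1 = (-0.6963, -0.1741, -0.6963).
e_1·c_2 = (-0.6963)·2 + (-0.1741)·(-1) + (-0.6963)·(-1) = -0.5222.
u_2 = c_2 + 0.5222·e_1 = (1.6364, -1.0909, -1.3636).
‖u_2‖ = 2.3932, so e_2 = (0.6838, -0.4558, -0.5698).
Qᵀb = (0.6963, 3.0769).
Back-substitute: x_2 = 3.0769/2.3932 = 1.2857.
x_1 = (0.6963 + 0.5222·1.2857)/5.7446 = 0.2381.

x = (0.2381, 1.2857)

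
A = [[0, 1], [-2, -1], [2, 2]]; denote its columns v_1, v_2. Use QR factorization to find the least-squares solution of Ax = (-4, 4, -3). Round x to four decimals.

x = (0.0000, -2.3333)

v_1 = (0, -2, 2); ‖v_1‖ = 2.8284, so e_1 = (0.0000, -0.7071, 0.7071).
e_1·v_2 = 0.0000·1 + (-0.7071)·(-1) + 0.7071·2 = 2.1213.
u_2 = v_2 − 2.1213·e_1 = (1.0000, 0.5000, 0.5000).
‖u_2‖ = 1.2247, so e_2 = (0.8165, 0.4082, 0.4082).
Qᵀb = (-4.9497, -2.8577).
Back-substitute: x_2 = -2.8577/1.2247 = -2.3333.
x_1 = (-4.9497 − 2.1213·(-2.3333))/2.8284 = 0.0000.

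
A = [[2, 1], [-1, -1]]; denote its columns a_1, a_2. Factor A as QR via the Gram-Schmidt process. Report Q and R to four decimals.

Q = [[0.8944, -0.4472], [-0.4472, -0.8944]], R = [[2.2361, 1.3416], [0.0000, 0.4472]]

a_1 = (2, -1); ‖a_1‖ = 2.2361, so q_1 = (0.8944, -0.4472).
q_1·a_2 = 0.8944·1 + (-0.4472)·(-1) = 1.3416.
u_2 = a_2 − 1.3416·q_1 = (-0.2000, -0.4000).
‖u_2‖ = 0.4472, so q_2 = (-0.4472, -0.8944).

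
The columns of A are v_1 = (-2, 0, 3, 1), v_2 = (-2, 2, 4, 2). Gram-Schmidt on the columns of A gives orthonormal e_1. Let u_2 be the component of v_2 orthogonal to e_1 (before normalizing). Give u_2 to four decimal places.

u_2 = (0.5714, 2.0000, 0.1429, 0.7143)

v_1 = (-2, 0, 3, 1); ‖v_1‖ = 3.7417, so e_1 = (-0.5345, 0.0000, 0.8018, 0.2673).
e_1·v_2 = (-0.5345)·(-2) + 0.0000·2 + 0.8018·4 + 0.2673·2 = 4.8107.
u_2 = v_2 − 4.8107·e_1 = (0.5714, 2.0000, 0.1429, 0.7143).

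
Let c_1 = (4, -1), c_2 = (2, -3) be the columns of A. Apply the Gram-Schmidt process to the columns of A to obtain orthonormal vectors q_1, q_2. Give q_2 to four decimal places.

q_2 = (-0.2425, -0.9701)

q_1 = c_1/‖c_1‖ = (4, -1)/4.1231 = (0.9701, -0.2425).
r_{12} = q_1·c_2 = 2.6679.
u_2 = c_2 − 2.6679·q_1 = (-0.5882, -2.3529).
‖u_2‖ = 2.4254, so q_2 = (-0.2425, -0.9701).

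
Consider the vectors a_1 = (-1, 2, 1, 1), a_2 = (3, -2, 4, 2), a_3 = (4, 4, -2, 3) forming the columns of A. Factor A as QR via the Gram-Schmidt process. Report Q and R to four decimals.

Q = [[-0.3780, 0.4984, 0.6977], [0.7559, -0.2991, 0.4227], [0.3780, 0.7227, -0.4762], [0.3780, 0.3738, 0.3285]], R = [[2.6458, -0.3780, 1.8898], [0.0000, 5.7321, 0.4735], [0.0000, 0.0000, 6.4191]]

a_1 = (-1, 2, 1, 1); ‖a_1‖ = 2.6458, so e_1 = (-0.3780, 0.7559, 0.3780, 0.3780).
e_1·a_2 = (-0.3780)·3 + 0.7559·(-2) + 0.3780·4 + 0.3780·2 = -0.3780.
u_2 = a_2 + 0.3780·e_1 = (2.8571, -1.7143, 4.1429, 2.1429).
‖u_2‖ = 5.7321, so e_2 = (0.4984, -0.2991, 0.7227, 0.3738).
e_1·a_3 = (-0.3780)·4 + 0.7559·4 + 0.3780·(-2) + 0.3780·3 = 1.8898; e_2·a_3 = 0.4984·4 + (-0.2991)·4 + 0.7227·(-2) + 0.3738·3 = 0.4735.
u_3 = a_3 − 1.8898·e_1 − 0.4735·e_2 = (4.4783, 2.7130, -3.0565, 2.1087).
‖u_3‖ = 6.4191, so e_3 = (0.6977, 0.4227, -0.4762, 0.3285).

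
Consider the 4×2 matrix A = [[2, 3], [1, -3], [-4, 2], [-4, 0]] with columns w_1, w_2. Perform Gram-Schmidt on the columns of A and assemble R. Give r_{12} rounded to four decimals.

w_1 = (2, 1, -4, -4); ‖w_1‖ = 6.0828, so q_1 = (0.3288, 0.1644, -0.6576, -0.6576).
r_{12} = q_1·w_2 = -0.8220.

r_{12} = -0.8220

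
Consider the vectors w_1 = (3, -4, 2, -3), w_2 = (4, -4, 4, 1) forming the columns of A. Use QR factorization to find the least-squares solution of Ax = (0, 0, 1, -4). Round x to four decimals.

x = (0.8875, -0.5977)

w_1 = (3, -4, 2, -3); ‖w_1‖ = 6.1644, so e_1 = (0.4867, -0.6489, 0.3244, -0.4867).
e_1·w_2 = 0.4867·4 + (-0.6489)·(-4) + 0.3244·4 + (-0.4867)·1 = 5.3533.
u_2 = w_2 − 5.3533·e_1 = (1.3947, -0.5263, 2.2632, 3.6053).
‖u_2‖ = 4.5102, so e_2 = (0.3092, -0.1167, 0.5018, 0.7994).
Qᵀb = (2.2711, -2.6956).
Back-substitute: x_2 = -2.6956/4.5102 = -0.5977.
x_1 = (2.2711 − 5.3533·(-0.5977))/6.1644 = 0.8875.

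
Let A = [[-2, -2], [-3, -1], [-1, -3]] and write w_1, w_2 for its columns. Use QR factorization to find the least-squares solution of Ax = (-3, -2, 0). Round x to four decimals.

w_1 = (-2, -3, -1); ‖w_1‖ = 3.7417, so q_1 = (-0.5345, -0.8018, -0.2673).
q_1·w_2 = (-0.5345)·(-2) + (-0.8018)·(-1) + (-0.2673)·(-3) = 2.6726.
u_2 = w_2 − 2.6726·q_1 = (-0.5714, 1.1429, -2.2857).
‖u_2‖ = 2.6186, so q_2 = (-0.2182, 0.4364, -0.8729).
Qᵀb = (3.2071, -0.2182).
Back-substitute: x_2 = -0.2182/2.6186 = -0.0833.
x_1 = (3.2071 − 2.6726·(-0.0833))/3.7417 = 0.9167.

x = (0.9167, -0.0833)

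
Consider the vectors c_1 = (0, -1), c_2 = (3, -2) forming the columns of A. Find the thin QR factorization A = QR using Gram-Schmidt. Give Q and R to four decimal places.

Q = [[0.0000, 1.0000], [-1.0000, 0.0000]], R = [[1.0000, 2.0000], [0.0000, 3.0000]]

c_1 = (0, -1); ‖c_1‖ = 1.0000, so e_1 = (0.0000, -1.0000).
e_1·c_2 = 0.0000·3 + (-1.0000)·(-2) = 2.0000.
u_2 = c_2 − 2.0000·e_1 = (3.0000, 0.0000).
‖u_2‖ = 3.0000, so e_2 = (1.0000, 0.0000).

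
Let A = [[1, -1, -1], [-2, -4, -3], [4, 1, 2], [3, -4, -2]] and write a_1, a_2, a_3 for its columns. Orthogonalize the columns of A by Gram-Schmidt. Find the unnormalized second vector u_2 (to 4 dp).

u_2 = (-0.9667, -4.0667, 1.1333, -3.9000)

a_1 = (1, -2, 4, 3); ‖a_1‖ = 5.4772, so e_1 = (0.1826, -0.3651, 0.7303, 0.5477).
e_1·a_2 = 0.1826·(-1) + (-0.3651)·(-4) + 0.7303·1 + 0.5477·(-4) = -0.1826.
u_2 = a_2 + 0.1826·e_1 = (-0.9667, -4.0667, 1.1333, -3.9000).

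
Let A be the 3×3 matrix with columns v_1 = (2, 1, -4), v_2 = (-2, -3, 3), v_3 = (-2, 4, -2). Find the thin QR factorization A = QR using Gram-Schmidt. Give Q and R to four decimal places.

v_1 = (2, 1, -4); ‖v_1‖ = 4.5826, so q_1 = (0.4364, 0.2182, -0.8729).
q_1·v_2 = 0.4364·(-2) + 0.2182·(-3) + (-0.8729)·3 = -4.1461.
u_2 = v_2 + 4.1461·q_1 = (-0.1905, -2.0952, -0.6190).
‖u_2‖ = 2.1931, so q_2 = (-0.0869, -0.9554, -0.2823).
q_1·v_3 = 0.4364·(-2) + 0.2182·4 + (-0.8729)·(-2) = 1.7457; q_2·v_3 = (-0.0869)·(-2) + (-0.9554)·4 + (-0.2823)·(-2) = -3.0833.
u_3 = v_3 − 1.7457·q_1 + 3.0833·q_2 = (-3.0297, 0.6733, -1.3465).
‖u_3‖ = 3.3831, so q_3 = (-0.8955, 0.1990, -0.3980).

Q = [[0.4364, -0.0869, -0.8955], [0.2182, -0.9554, 0.1990], [-0.8729, -0.2823, -0.3980]], R = [[4.5826, -4.1461, 1.7457], [0.0000, 2.1931, -3.0833], [0.0000, 0.0000, 3.3831]]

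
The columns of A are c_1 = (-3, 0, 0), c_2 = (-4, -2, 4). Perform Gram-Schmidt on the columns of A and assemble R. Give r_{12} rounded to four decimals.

r_{12} = 4.0000

c_1 = (-3, 0, 0); ‖c_1‖ = 3.0000, so e_1 = (-1.0000, 0.0000, 0.0000).
r_{12} = e_1·c_2 = 4.0000.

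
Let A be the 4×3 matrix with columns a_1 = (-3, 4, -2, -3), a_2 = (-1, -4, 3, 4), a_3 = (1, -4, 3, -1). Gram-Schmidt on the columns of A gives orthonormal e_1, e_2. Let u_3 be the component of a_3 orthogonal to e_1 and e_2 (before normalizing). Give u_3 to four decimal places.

e_1 = a_1/‖a_1‖ = (-3, 4, -2, -3)/6.1644 = (-0.4867, 0.6489, -0.3244, -0.4867).
r_{12} = e_1·a_2 = -5.0289.
u_2 = a_2 + 5.0289·e_1 = (-3.4474, -0.7368, 1.3684, 1.5526).
‖u_2‖ = 4.0879, so e_2 = (-0.8433, -0.1803, 0.3348, 0.3798).
r_{13} = e_1·a_3 = -3.5689; r_{23} = e_2·a_3 = 0.5021.
u_3 = a_3 + 3.5689·e_1 − 0.5021·e_2 = (-0.3134, -1.5937, 1.6740, -2.9276).

u_3 = (-0.3134, -1.5937, 1.6740, -2.9276)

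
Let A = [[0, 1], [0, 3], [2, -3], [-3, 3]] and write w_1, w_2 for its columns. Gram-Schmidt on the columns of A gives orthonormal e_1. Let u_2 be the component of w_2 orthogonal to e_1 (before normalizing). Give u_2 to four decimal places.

w_1 = (0, 0, 2, -3); ‖w_1‖ = 3.6056, so e_1 = (0.0000, 0.0000, 0.5547, -0.8321).
e_1·w_2 = 0.0000·1 + 0.0000·3 + 0.5547·(-3) + (-0.8321)·3 = -4.1603.
u_2 = w_2 + 4.1603·e_1 = (1.0000, 3.0000, -0.6923, -0.4615).

u_2 = (1.0000, 3.0000, -0.6923, -0.4615)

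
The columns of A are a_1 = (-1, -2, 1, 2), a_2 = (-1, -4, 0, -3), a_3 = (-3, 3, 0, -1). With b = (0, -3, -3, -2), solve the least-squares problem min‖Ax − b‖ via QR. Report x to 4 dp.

a_1 = (-1, -2, 1, 2); ‖a_1‖ = 3.1623, so q_1 = (-0.3162, -0.6325, 0.3162, 0.6325).
q_1·a_2 = (-0.3162)·(-1) + (-0.6325)·(-4) + 0.3162·0 + 0.6325·(-3) = 0.9487.
u_2 = a_2 − 0.9487·q_1 = (-0.7000, -3.4000, -0.3000, -3.6000).
‖u_2‖ = 5.0100, so q_2 = (-0.1397, -0.6786, -0.0599, -0.7186).
q_1·a_3 = (-0.3162)·(-3) + (-0.6325)·3 + 0.3162·0 + 0.6325·(-1) = -1.5811; q_2·a_3 = (-0.1397)·(-3) + (-0.6786)·3 + (-0.0599)·0 + (-0.7186)·(-1) = -0.8982.
u_3 = a_3 + 1.5811·q_1 + 0.8982·q_2 = (-3.6255, 1.3904, 0.4462, -0.6454).
‖u_3‖ = 3.9615, so q_3 = (-0.9152, 0.3510, 0.1126, -0.1629).
Qᵀb = (-0.3162, 3.6527, -1.0650).
Back-substitute: x_3 = -1.0650/3.9615 = -0.2688.
x_2 = (3.6527 + 0.8982·(-0.2688))/5.0100 = 0.6809.
x_1 = (-0.3162 − 0.9487·0.6809 + 1.5811·(-0.2688))/3.1623 = -0.4387.

x = (-0.4387, 0.6809, -0.2688)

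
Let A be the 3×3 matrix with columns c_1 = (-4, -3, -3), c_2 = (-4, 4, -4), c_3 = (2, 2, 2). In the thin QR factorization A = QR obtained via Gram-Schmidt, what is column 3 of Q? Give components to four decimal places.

q_3 = (-0.6470, 0.1078, 0.7548)

q_1 = c_1/‖c_1‖ = (-4, -3, -3)/5.8310 = (-0.6860, -0.5145, -0.5145).
r_{12} = q_1·c_2 = 2.7440.
u_2 = c_2 − 2.7440·q_1 = (-2.1176, 5.4118, -2.5882).
‖u_2‖ = 6.3616, so q_2 = (-0.3329, 0.8507, -0.4068).
r_{13} = q_1·c_3 = -3.4300; r_{23} = q_2·c_3 = 0.2219.
u_3 = c_3 + 3.4300·q_1 − 0.2219·q_2 = (-0.2791, 0.0465, 0.3256).
‖u_3‖ = 0.4313, so q_3 = (-0.6470, 0.1078, 0.7548).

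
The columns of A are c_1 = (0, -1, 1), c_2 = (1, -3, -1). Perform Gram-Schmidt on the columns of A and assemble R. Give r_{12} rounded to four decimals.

q_1 = c_1/‖c_1‖ = (0, -1, 1)/1.4142 = (0.0000, -0.7071, 0.7071).
r_{12} = q_1·c_2 = 1.4142.

r_{12} = 1.4142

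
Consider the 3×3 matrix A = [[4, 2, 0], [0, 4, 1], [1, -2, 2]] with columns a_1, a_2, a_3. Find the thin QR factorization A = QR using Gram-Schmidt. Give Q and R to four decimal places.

Q = [[0.9701, 0.1257, -0.2074], [0.0000, 0.8551, 0.5185], [0.2425, -0.5030, 0.8296]], R = [[4.1231, 1.4552, 0.4851], [0.0000, 4.6779, -0.1509], [0.0000, 0.0000, 2.1776]]

q_1 = a_1/‖a_1‖ = (4, 0, 1)/4.1231 = (0.9701, 0.0000, 0.2425).
r_{12} = q_1·a_2 = 1.4552.
u_2 = a_2 − 1.4552·q_1 = (0.5882, 4.0000, -2.3529).
‖u_2‖ = 4.6779, so q_2 = (0.1257, 0.8551, -0.5030).
r_{13} = q_1·a_3 = 0.4851; r_{23} = q_2·a_3 = -0.1509.
u_3 = a_3 − 0.4851·q_1 + 0.1509·q_2 = (-0.4516, 1.1290, 1.8065).
‖u_3‖ = 2.1776, so q_3 = (-0.2074, 0.5185, 0.8296).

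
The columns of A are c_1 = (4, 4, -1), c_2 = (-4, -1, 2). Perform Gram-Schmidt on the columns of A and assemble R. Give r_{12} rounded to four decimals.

c_1 = (4, 4, -1); ‖c_1‖ = 5.7446, so q_1 = (0.6963, 0.6963, -0.1741).
r_{12} = q_1·c_2 = -3.8297.

r_{12} = -3.8297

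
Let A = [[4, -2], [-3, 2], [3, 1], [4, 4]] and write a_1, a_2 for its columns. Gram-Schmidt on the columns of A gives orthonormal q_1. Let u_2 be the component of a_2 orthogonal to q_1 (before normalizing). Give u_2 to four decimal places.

u_2 = (-2.4000, 2.3000, 0.7000, 3.6000)

a_1 = (4, -3, 3, 4); ‖a_1‖ = 7.0711, so q_1 = (0.5657, -0.4243, 0.4243, 0.5657).
q_1·a_2 = 0.5657·(-2) + (-0.4243)·2 + 0.4243·1 + 0.5657·4 = 0.7071.
u_2 = a_2 − 0.7071·q_1 = (-2.4000, 2.3000, 0.7000, 3.6000).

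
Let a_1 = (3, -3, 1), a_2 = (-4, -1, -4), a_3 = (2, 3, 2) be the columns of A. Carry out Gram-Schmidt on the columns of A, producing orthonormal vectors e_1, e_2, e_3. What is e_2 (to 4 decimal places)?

e_2 = (-0.3966, -0.6218, -0.6754)

a_1 = (3, -3, 1); ‖a_1‖ = 4.3589, so e_1 = (0.6882, -0.6882, 0.2294).
e_1·a_2 = 0.6882·(-4) + (-0.6882)·(-1) + 0.2294·(-4) = -2.9824.
u_2 = a_2 + 2.9824·e_1 = (-1.9474, -3.0526, -3.3158).
‖u_2‖ = 4.9097, so e_2 = (-0.3966, -0.6218, -0.6754).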